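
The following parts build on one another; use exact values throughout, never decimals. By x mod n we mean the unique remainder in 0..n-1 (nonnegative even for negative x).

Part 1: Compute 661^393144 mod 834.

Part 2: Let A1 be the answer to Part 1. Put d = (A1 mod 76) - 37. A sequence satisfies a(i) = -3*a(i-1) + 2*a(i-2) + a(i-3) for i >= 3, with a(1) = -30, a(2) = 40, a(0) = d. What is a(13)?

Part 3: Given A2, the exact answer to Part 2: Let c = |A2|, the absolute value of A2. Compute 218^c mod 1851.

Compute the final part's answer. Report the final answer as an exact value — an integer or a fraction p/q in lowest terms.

Part 1: squarings mod 834: 661^1=661, 661^2=739, 661^4=685, 661^8=517, 661^16=409, 661^32=481, 661^64=343, 661^128=55, 661^256=523, 661^512=811, 661^1024=529, 661^2048=451, 661^4096=739, 661^8192=685, 661^16384=517, 661^32768=409, 661^65536=481, 661^131072=343, 661^262144=55; 661^393144 = 661^8 * 661^16 * 661^32 * 661^128 * 661^256 * 661^512 * 661^1024 * 661^2048 * 661^4096 * 661^8192 * 661^16384 * 661^32768 * 661^65536 * 661^262144 = 355 (mod 834); answer 355
Part 2: A1 = 355; d = 14; a(3) = -3*(40) + 2*(-30) + 1*(14) = -166; iterating: a(3)=-166, a(4)=548, a(5)=-1936, a(6)=6738, a(7)=-23538, a(8)=82154, a(9)=-286800, a(10)=1001170, a(11)=-3494956, a(12)=12200408, a(13)=-42589966; answer -42589966
Part 3: A2 = -42589966; c = 42589966; squarings mod 1851: 218^1=218, 218^2=1249, 218^4=1459, 218^8=31, 218^16=961, 218^32=1723, 218^64=1576, 218^128=1585, 218^256=418, 218^512=730, 218^1024=1663, 218^2048=175, 218^4096=1009, 218^8192=31, 218^16384=961, 218^32768=1723, 218^65536=1576, 218^131072=1585, 218^262144=418, 218^524288=730, 218^1048576=1663, 218^2097152=175, 218^4194304=1009, 218^8388608=31, 218^16777216=961, 218^33554432=1723; 218^42589966 = 218^2 * 218^4 * 218^8 * 218^256 * 218^512 * 218^1024 * 218^2048 * 218^4096 * 218^16384 * 218^32768 * 218^65536 * 218^524288 * 218^8388608 * 218^33554432 = 1303 (mod 1851); answer 1303

1303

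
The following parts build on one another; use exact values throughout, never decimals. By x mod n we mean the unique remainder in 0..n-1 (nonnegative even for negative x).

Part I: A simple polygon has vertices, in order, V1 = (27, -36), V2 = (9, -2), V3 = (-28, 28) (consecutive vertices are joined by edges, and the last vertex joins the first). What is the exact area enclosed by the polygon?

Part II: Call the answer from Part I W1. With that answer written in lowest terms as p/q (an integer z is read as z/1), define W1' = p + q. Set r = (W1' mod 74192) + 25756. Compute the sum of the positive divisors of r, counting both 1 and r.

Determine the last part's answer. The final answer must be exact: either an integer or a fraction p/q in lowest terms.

45710

Part I: cross terms: (27*-2 - 9*-36)=270, (9*28 - -28*-2)=196, (-28*-36 - 27*28)=252; twice the area = |718| = 718; area = 359; answer 359
Part II: W1 = 359; threaded value p + q = 360; r = 26116; 26116 = 2^2 * 6529; sigma = (1 + 2 + 4) * (1 + 6529) = 7 * 6530 = 45710; answer 45710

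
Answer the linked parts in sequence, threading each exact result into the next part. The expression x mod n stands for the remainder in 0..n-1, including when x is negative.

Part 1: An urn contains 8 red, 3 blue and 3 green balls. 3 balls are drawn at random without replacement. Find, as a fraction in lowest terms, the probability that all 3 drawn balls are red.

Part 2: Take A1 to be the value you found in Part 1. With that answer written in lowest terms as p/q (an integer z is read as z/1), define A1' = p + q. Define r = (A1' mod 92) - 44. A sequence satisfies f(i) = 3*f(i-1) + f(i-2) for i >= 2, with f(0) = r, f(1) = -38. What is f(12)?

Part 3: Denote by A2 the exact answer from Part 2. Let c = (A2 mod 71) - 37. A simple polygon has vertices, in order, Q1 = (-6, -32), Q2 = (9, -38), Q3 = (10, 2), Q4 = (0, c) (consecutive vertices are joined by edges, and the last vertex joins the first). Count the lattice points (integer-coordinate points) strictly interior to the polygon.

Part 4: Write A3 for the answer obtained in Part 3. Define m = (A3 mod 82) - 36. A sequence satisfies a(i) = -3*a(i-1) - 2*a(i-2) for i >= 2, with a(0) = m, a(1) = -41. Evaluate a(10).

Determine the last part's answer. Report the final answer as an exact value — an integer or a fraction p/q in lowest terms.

Part 1: total draws C(14,3) = 364; favorable C(8,3) = 56; P = 2/13; answer 2/13
Part 2: A1 = 2/13; threaded value p + q = 15; r = -29; f(2) = 3*(-38) + 1*(-29) = -143; iterating: f(2)=-143, f(3)=-467, f(4)=-1544, f(5)=-5099, f(6)=-16841, f(7)=-55622, f(8)=-183707, f(9)=-606743, f(10)=-2003936, f(11)=-6618551, f(12)=-21859589; answer -21859589
Part 3: A2 = -21859589; c = -4; cross terms: (-6*-38 - 9*-32)=516, (9*2 - 10*-38)=398, (10*-4 - 0*2)=-40, (0*-32 - -6*-4)=-24; twice the area = |850| = 850; area = 425; boundary points = 3 + 1 + 2 + 2 = 8; strictly interior points = area - boundary/2 + 1 = 422; answer 422
Part 4: A3 = 422; m = -24; a(2) = -3*(-41) - 2*(-24) = 171; iterating: a(2)=171, a(3)=-431, a(4)=951, a(5)=-1991, a(6)=4071, a(7)=-8231, a(8)=16551, a(9)=-33191, a(10)=66471; answer 66471

66471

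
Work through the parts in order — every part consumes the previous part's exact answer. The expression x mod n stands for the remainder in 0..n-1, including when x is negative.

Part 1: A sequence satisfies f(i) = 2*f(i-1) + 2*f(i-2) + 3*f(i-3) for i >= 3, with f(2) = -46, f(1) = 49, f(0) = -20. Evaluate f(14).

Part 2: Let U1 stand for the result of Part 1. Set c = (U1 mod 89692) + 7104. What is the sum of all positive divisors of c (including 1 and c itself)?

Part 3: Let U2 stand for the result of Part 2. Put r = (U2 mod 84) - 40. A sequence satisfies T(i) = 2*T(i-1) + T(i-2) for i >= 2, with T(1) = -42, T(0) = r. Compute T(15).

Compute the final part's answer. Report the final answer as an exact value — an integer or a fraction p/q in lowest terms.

-11422330

Part 1: f(3) = 2*(-46) + 2*(49) + 3*(-20) = -54; iterating: f(3)=-54, f(4)=-53, f(5)=-352, f(6)=-972, f(7)=-2807, f(8)=-8614, f(9)=-25758, f(10)=-77165, f(11)=-231688, f(12)=-694980, f(13)=-2084831, f(14)=-6254686; answer -6254686
Part 2: U1 = -6254686; c = 30858; 30858 = 2 * 3 * 37 * 139; sigma = (1 + 2) * (1 + 3) * (1 + 37) * (1 + 139) = 3 * 4 * 38 * 140 = 63840; answer 63840
Part 3: U2 = 63840; r = -40; T(2) = 2*(-42) + 1*(-40) = -124; iterating: T(2)=-124, T(3)=-290, T(4)=-704, T(5)=-1698, T(6)=-4100, T(7)=-9898, T(8)=-23896, T(9)=-57690, T(10)=-139276, T(11)=-336242, T(12)=-811760, T(13)=-1959762, T(14)=-4731284, T(15)=-11422330; answer -11422330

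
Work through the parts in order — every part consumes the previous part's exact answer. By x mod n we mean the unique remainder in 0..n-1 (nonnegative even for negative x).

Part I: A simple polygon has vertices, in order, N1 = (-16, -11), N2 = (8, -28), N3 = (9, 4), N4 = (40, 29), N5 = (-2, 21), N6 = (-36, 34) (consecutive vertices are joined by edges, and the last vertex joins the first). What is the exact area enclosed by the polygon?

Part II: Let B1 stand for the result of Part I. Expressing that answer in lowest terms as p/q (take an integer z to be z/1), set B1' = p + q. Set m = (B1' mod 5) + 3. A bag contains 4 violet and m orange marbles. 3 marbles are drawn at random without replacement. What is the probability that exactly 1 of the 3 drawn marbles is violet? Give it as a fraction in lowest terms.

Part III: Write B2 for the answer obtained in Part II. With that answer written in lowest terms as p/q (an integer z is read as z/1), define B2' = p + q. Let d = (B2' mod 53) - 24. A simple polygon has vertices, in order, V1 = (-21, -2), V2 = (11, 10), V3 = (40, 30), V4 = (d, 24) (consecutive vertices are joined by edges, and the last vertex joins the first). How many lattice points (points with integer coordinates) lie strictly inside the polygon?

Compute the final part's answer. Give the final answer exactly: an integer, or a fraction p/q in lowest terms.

Part I: cross terms: (-16*-28 - 8*-11)=536, (8*4 - 9*-28)=284, (9*29 - 40*4)=101, (40*21 - -2*29)=898, (-2*34 - -36*21)=688, (-36*-11 - -16*34)=940; twice the area = |3447| = 3447; area = 3447/2; answer 3447/2
Part II: B1 = 3447/2; threaded value p + q = 3449; m = 7; total draws C(11,3) = 165; favorable C(4,1)*C(7,2) = 84; P = 28/55; answer 28/55
Part III: B2 = 28/55; threaded value p + q = 83; d = 6; cross terms: (-21*10 - 11*-2)=-188, (11*30 - 40*10)=-70, (40*24 - 6*30)=780, (6*-2 - -21*24)=492; twice the area = |1014| = 1014; area = 507; boundary points = 4 + 1 + 2 + 1 = 8; strictly interior points = area - boundary/2 + 1 = 504; answer 504

504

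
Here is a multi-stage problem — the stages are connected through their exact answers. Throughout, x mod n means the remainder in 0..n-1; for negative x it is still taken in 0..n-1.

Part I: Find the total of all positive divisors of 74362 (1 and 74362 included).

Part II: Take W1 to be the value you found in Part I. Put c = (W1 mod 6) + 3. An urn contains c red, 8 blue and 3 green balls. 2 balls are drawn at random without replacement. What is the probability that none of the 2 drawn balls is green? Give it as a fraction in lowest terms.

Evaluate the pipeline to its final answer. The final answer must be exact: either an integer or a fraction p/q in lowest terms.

55/91

Part I: 74362 = 2 * 37181; sigma = (1 + 2) * (1 + 37181) = 3 * 37182 = 111546; answer 111546
Part II: W1 = 111546; c = 3; total draws C(14,2) = 91; favorable C(11,2) = 55; P = 55/91; answer 55/91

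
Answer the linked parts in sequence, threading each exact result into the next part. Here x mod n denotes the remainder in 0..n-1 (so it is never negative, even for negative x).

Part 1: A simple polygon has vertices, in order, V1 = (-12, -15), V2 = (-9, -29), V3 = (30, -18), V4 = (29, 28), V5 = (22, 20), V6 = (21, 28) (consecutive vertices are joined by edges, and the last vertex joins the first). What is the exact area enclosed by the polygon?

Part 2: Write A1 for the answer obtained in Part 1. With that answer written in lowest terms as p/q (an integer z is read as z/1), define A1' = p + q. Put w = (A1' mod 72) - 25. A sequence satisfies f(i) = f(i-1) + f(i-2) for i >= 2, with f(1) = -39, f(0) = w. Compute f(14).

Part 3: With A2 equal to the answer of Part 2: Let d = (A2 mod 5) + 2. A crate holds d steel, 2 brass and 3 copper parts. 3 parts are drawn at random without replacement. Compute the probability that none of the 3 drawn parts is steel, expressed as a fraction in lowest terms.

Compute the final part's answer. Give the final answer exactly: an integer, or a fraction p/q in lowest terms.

Part 1: cross terms: (-12*-29 - -9*-15)=213, (-9*-18 - 30*-29)=1032, (30*28 - 29*-18)=1362, (29*20 - 22*28)=-36, (22*28 - 21*20)=196, (21*-15 - -12*28)=21; twice the area = |2788| = 2788; area = 1394; answer 1394
Part 2: A1 = 1394; threaded value p + q = 1395; w = 2; f(2) = 1*(-39) + 1*(2) = -37; iterating: f(2)=-37, f(3)=-76, f(4)=-113, f(5)=-189, f(6)=-302, f(7)=-491, f(8)=-793, f(9)=-1284, f(10)=-2077, f(11)=-3361, f(12)=-5438, f(13)=-8799, f(14)=-14237; answer -14237
Part 3: A2 = -14237; d = 5; total draws C(10,3) = 120; favorable C(5,3) = 10; P = 1/12; answer 1/12

1/12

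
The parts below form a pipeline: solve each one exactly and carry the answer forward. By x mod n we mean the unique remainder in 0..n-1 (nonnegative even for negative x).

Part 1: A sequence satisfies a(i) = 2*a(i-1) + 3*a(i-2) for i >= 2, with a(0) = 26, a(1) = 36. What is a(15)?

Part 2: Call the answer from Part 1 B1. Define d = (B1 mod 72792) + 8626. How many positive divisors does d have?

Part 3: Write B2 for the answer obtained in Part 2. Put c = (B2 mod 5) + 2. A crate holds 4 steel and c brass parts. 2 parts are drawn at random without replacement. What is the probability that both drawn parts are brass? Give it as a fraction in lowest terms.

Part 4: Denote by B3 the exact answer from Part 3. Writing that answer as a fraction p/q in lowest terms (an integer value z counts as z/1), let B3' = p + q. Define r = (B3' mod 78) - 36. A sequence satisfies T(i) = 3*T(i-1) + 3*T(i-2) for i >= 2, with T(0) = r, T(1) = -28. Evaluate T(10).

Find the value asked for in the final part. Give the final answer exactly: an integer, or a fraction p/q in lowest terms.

Part 1: a(2) = 2*(36) + 3*(26) = 150; iterating: a(2)=150, a(3)=408, a(4)=1266, a(5)=3756, a(6)=11310, a(7)=33888, a(8)=101706, a(9)=305076, a(10)=915270, a(11)=2745768, a(12)=8237346, a(13)=24711996, a(14)=74136030, a(15)=222408048; answer 222408048
Part 2: B1 = 222408048; d = 37114; 37114 = 2 * 7 * 11 * 241; number of divisors = (1+1) * (1+1) * (1+1) * (1+1) = 16; answer 16
Part 3: B2 = 16; c = 3; total draws C(7,2) = 21; favorable C(3,2) = 3; P = 1/7; answer 1/7
Part 4: B3 = 1/7; threaded value p + q = 8; r = -28; T(2) = 3*(-28) + 3*(-28) = -168; iterating: T(2)=-168, T(3)=-588, T(4)=-2268, T(5)=-8568, T(6)=-32508, T(7)=-123228, T(8)=-467208, T(9)=-1771308, T(10)=-6715548; answer -6715548

-6715548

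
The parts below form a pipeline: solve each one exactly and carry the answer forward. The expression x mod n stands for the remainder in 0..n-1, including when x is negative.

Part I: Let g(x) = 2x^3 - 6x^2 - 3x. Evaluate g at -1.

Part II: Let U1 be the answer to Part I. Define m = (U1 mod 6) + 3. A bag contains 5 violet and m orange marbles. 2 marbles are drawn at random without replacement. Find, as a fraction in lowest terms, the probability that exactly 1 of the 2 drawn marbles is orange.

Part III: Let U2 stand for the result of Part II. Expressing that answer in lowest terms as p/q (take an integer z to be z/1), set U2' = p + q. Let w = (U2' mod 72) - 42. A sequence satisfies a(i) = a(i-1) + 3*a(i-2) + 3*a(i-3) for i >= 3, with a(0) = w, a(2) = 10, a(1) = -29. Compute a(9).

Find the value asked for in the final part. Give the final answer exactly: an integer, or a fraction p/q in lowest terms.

-30761

Part I: 2*(-1)^3 - 6*(-1)^2 - 3*(-1)^1 = (-2) + (-6) + (3) = -5; answer -5
Part II: U1 = -5; m = 4; total draws C(9,2) = 36; favorable C(4,1)*C(5,1) = 20; P = 5/9; answer 5/9
Part III: U2 = 5/9; threaded value p + q = 14; w = -28; a(3) = 1*(10) + 3*(-29) + 3*(-28) = -161; iterating: a(3)=-161, a(4)=-218, a(5)=-671, a(6)=-1808, a(7)=-4475, a(8)=-11912, a(9)=-30761; answer -30761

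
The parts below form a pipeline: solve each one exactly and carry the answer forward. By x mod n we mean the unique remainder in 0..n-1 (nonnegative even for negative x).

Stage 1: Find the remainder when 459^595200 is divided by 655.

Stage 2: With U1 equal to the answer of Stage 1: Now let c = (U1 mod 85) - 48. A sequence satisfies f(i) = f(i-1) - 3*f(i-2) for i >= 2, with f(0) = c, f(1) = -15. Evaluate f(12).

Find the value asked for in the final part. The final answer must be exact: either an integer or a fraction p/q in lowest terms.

18093

Stage 1: squarings mod 655: 459^1=459, 459^2=426, 459^4=41, 459^8=371, 459^16=91, 459^32=421, 459^64=391, 459^128=266, 459^256=16, 459^512=256, 459^1024=36, 459^2048=641, 459^4096=196, 459^8192=426, 459^16384=41, 459^32768=371, 459^65536=91, 459^131072=421, 459^262144=391, 459^524288=266; 459^595200 = 459^256 * 459^1024 * 459^4096 * 459^65536 * 459^524288 = 361 (mod 655); answer 361
Stage 2: U1 = 361; c = -27; f(2) = 1*(-15) - 3*(-27) = 66; iterating: f(2)=66, f(3)=111, f(4)=-87, f(5)=-420, f(6)=-159, f(7)=1101, f(8)=1578, f(9)=-1725, f(10)=-6459, f(11)=-1284, f(12)=18093; answer 18093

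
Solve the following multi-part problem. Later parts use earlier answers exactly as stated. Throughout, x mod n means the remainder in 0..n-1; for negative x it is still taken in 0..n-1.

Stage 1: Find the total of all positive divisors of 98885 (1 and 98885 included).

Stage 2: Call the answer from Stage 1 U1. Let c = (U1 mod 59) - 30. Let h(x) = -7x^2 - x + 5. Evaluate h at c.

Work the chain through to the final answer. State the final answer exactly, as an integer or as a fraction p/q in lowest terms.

Stage 1: 98885 = 5 * 19777; sigma = (1 + 5) * (1 + 19777) = 6 * 19778 = 118668; answer 118668
Stage 2: U1 = 118668; c = -11; -7*(-11)^2 - 1*(-11)^1 + 5 = (-847) + (11) + (5) = -831; answer -831

-831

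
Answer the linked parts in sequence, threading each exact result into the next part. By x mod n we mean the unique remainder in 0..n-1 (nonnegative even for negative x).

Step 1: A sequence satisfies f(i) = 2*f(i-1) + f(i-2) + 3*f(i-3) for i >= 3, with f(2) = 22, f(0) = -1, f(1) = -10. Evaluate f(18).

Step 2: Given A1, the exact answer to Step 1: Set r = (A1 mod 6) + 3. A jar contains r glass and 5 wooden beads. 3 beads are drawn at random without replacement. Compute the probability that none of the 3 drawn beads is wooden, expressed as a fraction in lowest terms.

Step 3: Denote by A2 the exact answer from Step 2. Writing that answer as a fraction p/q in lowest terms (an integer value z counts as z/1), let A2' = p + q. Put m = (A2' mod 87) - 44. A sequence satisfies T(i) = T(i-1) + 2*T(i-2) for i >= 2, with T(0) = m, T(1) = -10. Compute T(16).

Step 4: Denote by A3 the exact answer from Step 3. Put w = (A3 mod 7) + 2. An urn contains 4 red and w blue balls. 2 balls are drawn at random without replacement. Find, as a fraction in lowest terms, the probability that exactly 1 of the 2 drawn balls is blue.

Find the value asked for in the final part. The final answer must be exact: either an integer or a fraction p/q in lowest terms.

Step 1: f(3) = 2*(22) + 1*(-10) + 3*(-1) = 31; iterating: f(3)=31, f(4)=54, f(5)=205, f(6)=557, f(7)=1481, f(8)=4134, f(9)=11420, f(10)=31417, f(11)=86656, f(12)=238989, f(13)=658885, f(14)=1816727, f(15)=5009306, f(16)=13811994, f(17)=38083475, f(18)=105006862; answer 105006862
Step 2: A1 = 105006862; r = 7; total draws C(12,3) = 220; favorable C(7,3) = 35; P = 7/44; answer 7/44
Step 3: A2 = 7/44; threaded value p + q = 51; m = 7; T(2) = 1*(-10) + 2*(7) = 4; iterating: T(2)=4, T(3)=-16, T(4)=-8, T(5)=-40, T(6)=-56, T(7)=-136, T(8)=-248, T(9)=-520, T(10)=-1016, T(11)=-2056, T(12)=-4088, T(13)=-8200, T(14)=-16376, T(15)=-32776, T(16)=-65528; answer -65528
Step 4: A3 = -65528; w = 8; total draws C(12,2) = 66; favorable C(8,1)*C(4,1) = 32; P = 16/33; answer 16/33

16/33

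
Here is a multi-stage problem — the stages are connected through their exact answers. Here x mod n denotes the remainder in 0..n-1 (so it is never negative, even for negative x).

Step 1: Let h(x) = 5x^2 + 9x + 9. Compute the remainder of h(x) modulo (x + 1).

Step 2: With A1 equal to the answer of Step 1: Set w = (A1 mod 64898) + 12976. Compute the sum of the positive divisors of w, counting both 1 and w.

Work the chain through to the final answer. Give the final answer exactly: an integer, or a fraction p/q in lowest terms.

Step 1: remainder = value at the root: 5*(-1)^2 + 9*(-1)^1 + 9 = (5) + (-9) + (9) = 5; answer 5
Step 2: A1 = 5; w = 12981; 12981 = 3 * 4327; sigma = (1 + 3) * (1 + 4327) = 4 * 4328 = 17312; answer 17312

17312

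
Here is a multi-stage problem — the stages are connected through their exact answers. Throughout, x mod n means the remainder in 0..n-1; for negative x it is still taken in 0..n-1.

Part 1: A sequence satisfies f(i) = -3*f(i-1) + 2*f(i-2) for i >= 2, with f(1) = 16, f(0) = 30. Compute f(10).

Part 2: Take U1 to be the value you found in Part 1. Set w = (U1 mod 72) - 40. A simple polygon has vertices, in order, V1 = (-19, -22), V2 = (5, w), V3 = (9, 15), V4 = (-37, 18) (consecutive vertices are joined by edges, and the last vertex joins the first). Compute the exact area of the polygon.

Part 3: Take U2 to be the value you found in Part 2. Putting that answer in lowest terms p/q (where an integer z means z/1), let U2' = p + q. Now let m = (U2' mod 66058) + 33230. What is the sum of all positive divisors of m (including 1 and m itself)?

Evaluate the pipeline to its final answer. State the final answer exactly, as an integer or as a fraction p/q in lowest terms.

62832

Part 1: f(2) = -3*(16) + 2*(30) = 12; iterating: f(2)=12, f(3)=-4, f(4)=36, f(5)=-116, f(6)=420, f(7)=-1492, f(8)=5316, f(9)=-18932, f(10)=67428; answer 67428
Part 2: U1 = 67428; w = -4; cross terms: (-19*-4 - 5*-22)=186, (5*15 - 9*-4)=111, (9*18 - -37*15)=717, (-37*-22 - -19*18)=1156; twice the area = |2170| = 2170; area = 1085; answer 1085
Part 3: U2 = 1085; threaded value p + q = 1086; m = 34316; 34316 = 2^2 * 23 * 373; sigma = (1 + 2 + 4) * (1 + 23) * (1 + 373) = 7 * 24 * 374 = 62832; answer 62832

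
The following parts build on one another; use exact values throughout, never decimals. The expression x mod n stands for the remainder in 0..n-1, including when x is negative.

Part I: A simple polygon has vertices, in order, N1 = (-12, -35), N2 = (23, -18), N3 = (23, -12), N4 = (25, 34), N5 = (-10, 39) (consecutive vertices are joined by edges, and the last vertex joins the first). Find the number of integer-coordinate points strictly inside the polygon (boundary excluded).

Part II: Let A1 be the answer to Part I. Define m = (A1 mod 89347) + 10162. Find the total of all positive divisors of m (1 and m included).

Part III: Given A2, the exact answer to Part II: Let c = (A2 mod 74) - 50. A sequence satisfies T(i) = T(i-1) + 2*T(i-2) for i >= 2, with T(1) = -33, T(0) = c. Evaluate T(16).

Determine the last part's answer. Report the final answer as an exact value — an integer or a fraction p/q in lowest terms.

Part I: cross terms: (-12*-18 - 23*-35)=1021, (23*-12 - 23*-18)=138, (23*34 - 25*-12)=1082, (25*39 - -10*34)=1315, (-10*-35 - -12*39)=818; twice the area = |4374| = 4374; area = 2187; boundary points = 1 + 6 + 2 + 5 + 2 = 16; strictly interior points = area - boundary/2 + 1 = 2180; answer 2180
Part II: A1 = 2180; m = 12342; 12342 = 2 * 3 * 11^2 * 17; sigma = (1 + 2) * (1 + 3) * (1 + 11 + 121) * (1 + 17) = 3 * 4 * 133 * 18 = 28728; answer 28728
Part III: A2 = 28728; c = -34; T(2) = 1*(-33) + 2*(-34) = -101; iterating: T(2)=-101, T(3)=-167, T(4)=-369, T(5)=-703, T(6)=-1441, T(7)=-2847, T(8)=-5729, T(9)=-11423, T(10)=-22881, T(11)=-45727, T(12)=-91489, T(13)=-182943, T(14)=-365921, T(15)=-731807, T(16)=-1463649; answer -1463649

-1463649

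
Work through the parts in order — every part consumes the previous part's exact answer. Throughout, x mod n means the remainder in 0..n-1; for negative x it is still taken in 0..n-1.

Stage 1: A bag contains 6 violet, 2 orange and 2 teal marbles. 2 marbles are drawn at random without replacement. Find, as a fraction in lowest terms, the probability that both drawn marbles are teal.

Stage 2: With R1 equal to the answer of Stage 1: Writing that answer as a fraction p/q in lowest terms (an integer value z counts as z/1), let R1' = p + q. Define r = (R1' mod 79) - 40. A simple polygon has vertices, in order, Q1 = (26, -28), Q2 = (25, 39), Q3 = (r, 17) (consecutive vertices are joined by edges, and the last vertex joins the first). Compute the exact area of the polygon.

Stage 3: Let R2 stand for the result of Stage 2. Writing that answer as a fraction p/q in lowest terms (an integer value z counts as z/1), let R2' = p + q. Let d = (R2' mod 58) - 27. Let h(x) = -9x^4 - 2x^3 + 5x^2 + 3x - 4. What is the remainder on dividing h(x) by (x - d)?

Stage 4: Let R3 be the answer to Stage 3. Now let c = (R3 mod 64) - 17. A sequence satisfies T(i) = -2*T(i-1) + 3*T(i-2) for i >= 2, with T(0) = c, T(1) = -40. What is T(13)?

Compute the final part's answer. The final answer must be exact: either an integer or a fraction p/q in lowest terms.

Stage 1: total draws C(10,2) = 45; favorable C(2,2) = 1; P = 1/45; answer 1/45
Stage 2: R1 = 1/45; threaded value p + q = 46; r = 6; cross terms: (26*39 - 25*-28)=1714, (25*17 - 6*39)=191, (6*-28 - 26*17)=-610; twice the area = |1295| = 1295; area = 1295/2; answer 1295/2
Stage 3: R2 = 1295/2; threaded value p + q = 1297; d = -6; remainder = value at the root: -9*(-6)^4 - 2*(-6)^3 + 5*(-6)^2 + 3*(-6)^1 - 4 = (-11664) + (432) + (180) + (-18) + (-4) = -11074; answer -11074
Stage 4: R3 = -11074; c = 45; T(2) = -2*(-40) + 3*(45) = 215; iterating: T(2)=215, T(3)=-550, T(4)=1745, T(5)=-5140, T(6)=15515, T(7)=-46450, T(8)=139445, T(9)=-418240, T(10)=1254815, T(11)=-3764350, T(12)=11293145, T(13)=-33879340; answer -33879340

-33879340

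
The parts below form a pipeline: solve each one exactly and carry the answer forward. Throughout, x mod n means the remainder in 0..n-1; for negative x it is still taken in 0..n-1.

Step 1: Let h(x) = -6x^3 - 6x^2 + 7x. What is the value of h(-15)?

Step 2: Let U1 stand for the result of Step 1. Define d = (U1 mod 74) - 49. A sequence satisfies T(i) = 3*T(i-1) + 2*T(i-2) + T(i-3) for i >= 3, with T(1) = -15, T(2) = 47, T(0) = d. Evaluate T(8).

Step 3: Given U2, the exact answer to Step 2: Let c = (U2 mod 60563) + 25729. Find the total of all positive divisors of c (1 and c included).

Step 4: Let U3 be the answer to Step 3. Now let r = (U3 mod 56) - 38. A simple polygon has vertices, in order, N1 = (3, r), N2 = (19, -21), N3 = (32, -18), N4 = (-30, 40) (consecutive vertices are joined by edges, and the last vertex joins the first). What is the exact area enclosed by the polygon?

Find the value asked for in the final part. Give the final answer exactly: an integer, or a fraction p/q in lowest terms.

Step 1: -6*(-15)^3 - 6*(-15)^2 + 7*(-15)^1 = (20250) + (-1350) + (-105) = 18795; answer 18795
Step 2: U1 = 18795; d = 24; T(3) = 3*(47) + 2*(-15) + 1*(24) = 135; iterating: T(3)=135, T(4)=484, T(5)=1769, T(6)=6410, T(7)=23252, T(8)=84345; answer 84345
Step 3: U2 = 84345; c = 49511; 49511 = 7 * 11 * 643; sigma = (1 + 7) * (1 + 11) * (1 + 643) = 8 * 12 * 644 = 61824; answer 61824
Step 4: U3 = 61824; r = -38; cross terms: (3*-21 - 19*-38)=659, (19*-18 - 32*-21)=330, (32*40 - -30*-18)=740, (-30*-38 - 3*40)=1020; twice the area = |2749| = 2749; area = 2749/2; answer 2749/2

2749/2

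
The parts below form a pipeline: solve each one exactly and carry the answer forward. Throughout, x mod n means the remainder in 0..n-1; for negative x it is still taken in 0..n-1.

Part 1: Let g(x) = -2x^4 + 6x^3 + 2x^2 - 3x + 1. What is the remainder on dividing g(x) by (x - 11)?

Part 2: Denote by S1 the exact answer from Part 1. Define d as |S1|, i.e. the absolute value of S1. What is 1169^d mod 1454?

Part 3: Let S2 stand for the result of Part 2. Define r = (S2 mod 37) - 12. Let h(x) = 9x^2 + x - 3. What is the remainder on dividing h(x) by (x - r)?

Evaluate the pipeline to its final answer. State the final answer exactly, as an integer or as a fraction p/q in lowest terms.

35

Part 1: remainder = value at the root: -2*(11)^4 + 6*(11)^3 + 2*(11)^2 - 3*(11)^1 + 1 = (-29282) + (7986) + (242) + (-33) + (1) = -21086; answer -21086
Part 2: S1 = -21086; d = 21086; squarings mod 1454: 1169^1=1169, 1169^2=1255, 1169^4=343, 1169^8=1329, 1169^16=1085, 1169^32=939, 1169^64=597, 1169^128=179, 1169^256=53, 1169^512=1355, 1169^1024=1077, 1169^2048=1091, 1169^4096=909, 1169^8192=409, 1169^16384=71; 1169^21086 = 1169^2 * 1169^4 * 1169^8 * 1169^16 * 1169^64 * 1169^512 * 1169^4096 * 1169^16384 = 939 (mod 1454); answer 939
Part 3: S2 = 939; r = 2; remainder = value at the root: 9*(2)^2 + 1*(2)^1 - 3 = (36) + (2) + (-3) = 35; answer 35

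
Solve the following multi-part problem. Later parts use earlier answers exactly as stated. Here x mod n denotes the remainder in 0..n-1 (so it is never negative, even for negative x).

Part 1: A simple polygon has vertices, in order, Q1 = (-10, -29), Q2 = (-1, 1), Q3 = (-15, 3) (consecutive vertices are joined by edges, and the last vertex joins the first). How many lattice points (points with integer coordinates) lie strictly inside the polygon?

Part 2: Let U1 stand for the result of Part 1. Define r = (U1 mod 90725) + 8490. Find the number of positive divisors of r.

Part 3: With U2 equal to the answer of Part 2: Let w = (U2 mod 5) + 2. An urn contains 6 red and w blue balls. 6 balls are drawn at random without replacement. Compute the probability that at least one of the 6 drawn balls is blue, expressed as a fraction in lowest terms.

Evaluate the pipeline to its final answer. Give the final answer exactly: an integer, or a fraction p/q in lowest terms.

Part 1: cross terms: (-10*1 - -1*-29)=-39, (-1*3 - -15*1)=12, (-15*-29 - -10*3)=465; twice the area = |438| = 438; area = 219; boundary points = 3 + 2 + 1 = 6; strictly interior points = area - boundary/2 + 1 = 217; answer 217
Part 2: U1 = 217; r = 8707; 8707 is prime, so its only divisors are 1 and 8707; count = 2; answer 2
Part 3: U2 = 2; w = 4; total draws C(10,6) = 210; complement C(6,6) = 1; favorable 210 - 1 = 209; P = 209/210; answer 209/210

209/210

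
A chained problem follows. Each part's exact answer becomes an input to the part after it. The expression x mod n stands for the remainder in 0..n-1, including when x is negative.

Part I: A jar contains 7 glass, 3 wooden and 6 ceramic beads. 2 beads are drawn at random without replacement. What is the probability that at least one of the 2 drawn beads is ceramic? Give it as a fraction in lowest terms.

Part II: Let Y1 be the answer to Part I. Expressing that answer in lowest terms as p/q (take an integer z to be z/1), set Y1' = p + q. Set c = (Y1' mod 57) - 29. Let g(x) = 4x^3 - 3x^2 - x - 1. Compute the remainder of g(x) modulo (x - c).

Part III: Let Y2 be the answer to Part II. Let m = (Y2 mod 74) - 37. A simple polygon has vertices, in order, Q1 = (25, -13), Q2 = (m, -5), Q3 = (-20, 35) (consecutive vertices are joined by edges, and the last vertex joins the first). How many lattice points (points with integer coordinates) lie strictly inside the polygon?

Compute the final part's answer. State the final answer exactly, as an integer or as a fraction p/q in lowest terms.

562

Part I: total draws C(16,2) = 120; complement C(10,2) = 45; favorable 120 - 45 = 75; P = 5/8; answer 5/8
Part II: Y1 = 5/8; threaded value p + q = 13; c = -16; remainder = value at the root: 4*(-16)^3 - 3*(-16)^2 - 1*(-16)^1 - 1 = (-16384) + (-768) + (16) + (-1) = -17137; answer -17137
Part III: Y2 = -17137; m = -6; cross terms: (25*-5 - -6*-13)=-203, (-6*35 - -20*-5)=-310, (-20*-13 - 25*35)=-615; twice the area = |-1128| = 1128; area = 564; boundary points = 1 + 2 + 3 = 6; strictly interior points = area - boundary/2 + 1 = 562; answer 562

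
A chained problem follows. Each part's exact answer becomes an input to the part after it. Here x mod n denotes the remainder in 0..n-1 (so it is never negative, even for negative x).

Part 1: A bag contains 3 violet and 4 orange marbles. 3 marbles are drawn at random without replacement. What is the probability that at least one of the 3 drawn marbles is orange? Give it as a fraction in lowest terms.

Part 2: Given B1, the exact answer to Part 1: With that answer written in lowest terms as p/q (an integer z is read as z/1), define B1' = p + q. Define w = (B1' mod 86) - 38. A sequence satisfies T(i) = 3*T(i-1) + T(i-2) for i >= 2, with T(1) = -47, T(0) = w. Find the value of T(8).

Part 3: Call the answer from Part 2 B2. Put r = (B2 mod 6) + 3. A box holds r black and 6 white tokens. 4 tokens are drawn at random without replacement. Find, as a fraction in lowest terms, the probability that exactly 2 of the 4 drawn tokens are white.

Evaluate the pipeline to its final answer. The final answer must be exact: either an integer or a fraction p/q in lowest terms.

63/143

Part 1: total draws C(7,3) = 35; complement C(3,3) = 1; favorable 35 - 1 = 34; P = 34/35; answer 34/35
Part 2: B1 = 34/35; threaded value p + q = 69; w = 31; T(2) = 3*(-47) + 1*(31) = -110; iterating: T(2)=-110, T(3)=-377, T(4)=-1241, T(5)=-4100, T(6)=-13541, T(7)=-44723, T(8)=-147710; answer -147710
Part 3: B2 = -147710; r = 7; total draws C(13,4) = 715; favorable C(6,2)*C(7,2) = 315; P = 63/143; answer 63/143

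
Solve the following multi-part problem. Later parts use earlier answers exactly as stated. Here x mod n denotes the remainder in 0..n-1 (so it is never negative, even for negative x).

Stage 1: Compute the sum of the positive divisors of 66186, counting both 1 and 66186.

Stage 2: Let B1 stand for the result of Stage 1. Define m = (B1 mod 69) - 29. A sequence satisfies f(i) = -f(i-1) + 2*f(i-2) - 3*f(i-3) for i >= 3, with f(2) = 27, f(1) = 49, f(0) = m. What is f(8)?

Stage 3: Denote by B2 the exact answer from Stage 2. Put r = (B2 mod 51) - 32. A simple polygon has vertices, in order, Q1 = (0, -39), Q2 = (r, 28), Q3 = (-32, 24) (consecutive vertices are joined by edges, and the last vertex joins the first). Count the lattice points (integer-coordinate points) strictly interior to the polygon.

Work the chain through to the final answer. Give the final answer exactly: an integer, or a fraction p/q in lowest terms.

Stage 1: 66186 = 2 * 3^2 * 3677; sigma = (1 + 2) * (1 + 3 + 9) * (1 + 3677) = 3 * 13 * 3678 = 143442; answer 143442
Stage 2: B1 = 143442; m = 31; f(3) = -1*(27) + 2*(49) - 3*(31) = -22; iterating: f(3)=-22, f(4)=-71, f(5)=-54, f(6)=-22, f(7)=127, f(8)=-9; answer -9
Stage 3: B2 = -9; r = 10; cross terms: (0*28 - 10*-39)=390, (10*24 - -32*28)=1136, (-32*-39 - 0*24)=1248; twice the area = |2774| = 2774; area = 1387; boundary points = 1 + 2 + 1 = 4; strictly interior points = area - boundary/2 + 1 = 1386; answer 1386

1386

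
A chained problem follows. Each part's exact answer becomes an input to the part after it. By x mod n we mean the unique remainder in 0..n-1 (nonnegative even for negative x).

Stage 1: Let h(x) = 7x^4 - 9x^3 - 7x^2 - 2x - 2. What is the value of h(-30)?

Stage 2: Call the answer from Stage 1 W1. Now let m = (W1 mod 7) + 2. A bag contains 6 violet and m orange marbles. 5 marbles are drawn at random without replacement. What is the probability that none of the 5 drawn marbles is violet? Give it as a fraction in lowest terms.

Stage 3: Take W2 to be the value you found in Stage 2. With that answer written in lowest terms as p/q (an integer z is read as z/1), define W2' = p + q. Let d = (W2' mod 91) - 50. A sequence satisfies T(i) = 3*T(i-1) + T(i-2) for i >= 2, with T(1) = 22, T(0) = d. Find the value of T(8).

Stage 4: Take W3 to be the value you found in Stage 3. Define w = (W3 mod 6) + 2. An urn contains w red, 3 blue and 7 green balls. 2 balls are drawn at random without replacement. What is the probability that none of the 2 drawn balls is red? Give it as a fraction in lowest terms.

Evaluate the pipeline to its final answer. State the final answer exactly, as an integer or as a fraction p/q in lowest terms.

3/8

Stage 1: 7*(-30)^4 - 9*(-30)^3 - 7*(-30)^2 - 2*(-30)^1 - 2 = (5670000) + (243000) + (-6300) + (60) + (-2) = 5906758; answer 5906758
Stage 2: W1 = 5906758; m = 6; total draws C(12,5) = 792; favorable C(6,5) = 6; P = 1/132; answer 1/132
Stage 3: W2 = 1/132; threaded value p + q = 133; d = -8; T(2) = 3*(22) + 1*(-8) = 58; iterating: T(2)=58, T(3)=196, T(4)=646, T(5)=2134, T(6)=7048, T(7)=23278, T(8)=76882; answer 76882
Stage 4: W3 = 76882; w = 6; total draws C(16,2) = 120; favorable C(10,2) = 45; P = 3/8; answer 3/8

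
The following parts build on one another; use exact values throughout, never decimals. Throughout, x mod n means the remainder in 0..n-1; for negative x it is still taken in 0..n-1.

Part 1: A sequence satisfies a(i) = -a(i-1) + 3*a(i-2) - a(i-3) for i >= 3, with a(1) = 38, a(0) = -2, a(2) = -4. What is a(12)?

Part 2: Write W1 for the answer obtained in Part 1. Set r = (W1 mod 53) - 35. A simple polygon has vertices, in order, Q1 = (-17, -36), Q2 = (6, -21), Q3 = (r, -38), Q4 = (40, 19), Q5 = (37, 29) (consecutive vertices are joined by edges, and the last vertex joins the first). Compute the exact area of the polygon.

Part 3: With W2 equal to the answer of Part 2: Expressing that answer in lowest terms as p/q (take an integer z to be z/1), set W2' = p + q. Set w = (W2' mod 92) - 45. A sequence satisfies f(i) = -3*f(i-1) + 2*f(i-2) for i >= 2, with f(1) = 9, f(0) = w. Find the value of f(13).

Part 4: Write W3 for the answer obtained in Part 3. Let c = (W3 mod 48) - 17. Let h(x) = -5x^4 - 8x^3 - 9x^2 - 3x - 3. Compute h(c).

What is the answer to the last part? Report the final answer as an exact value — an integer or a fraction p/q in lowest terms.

-171853

Part 1: a(3) = -1*(-4) + 3*(38) - 1*(-2) = 120; iterating: a(3)=120, a(4)=-170, a(5)=534, a(6)=-1164, a(7)=2936, a(8)=-6962, a(9)=16934, a(10)=-40756, a(11)=98520, a(12)=-237722; answer -237722
Part 2: W1 = -237722; r = 1; cross terms: (-17*-21 - 6*-36)=573, (6*-38 - 1*-21)=-207, (1*19 - 40*-38)=1539, (40*29 - 37*19)=457, (37*-36 - -17*29)=-839; twice the area = |1523| = 1523; area = 1523/2; answer 1523/2
Part 3: W2 = 1523/2; threaded value p + q = 1525; w = 8; f(2) = -3*(9) + 2*(8) = -11; iterating: f(2)=-11, f(3)=51, f(4)=-175, f(5)=627, f(6)=-2231, f(7)=7947, f(8)=-28303, f(9)=100803, f(10)=-359015, f(11)=1278651, f(12)=-4553983, f(13)=16219251; answer 16219251
Part 4: W3 = 16219251; c = -14; -5*(-14)^4 - 8*(-14)^3 - 9*(-14)^2 - 3*(-14)^1 - 3 = (-192080) + (21952) + (-1764) + (42) + (-3) = -171853; answer -171853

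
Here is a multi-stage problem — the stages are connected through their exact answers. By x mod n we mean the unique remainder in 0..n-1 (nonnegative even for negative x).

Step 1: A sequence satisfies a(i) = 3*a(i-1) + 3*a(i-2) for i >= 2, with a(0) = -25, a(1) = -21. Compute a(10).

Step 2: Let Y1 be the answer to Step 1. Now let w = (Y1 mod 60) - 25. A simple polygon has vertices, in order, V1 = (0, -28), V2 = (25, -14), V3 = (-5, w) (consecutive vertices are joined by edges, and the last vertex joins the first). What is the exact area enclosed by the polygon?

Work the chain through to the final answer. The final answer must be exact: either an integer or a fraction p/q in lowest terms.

410

Step 1: a(2) = 3*(-21) + 3*(-25) = -138; iterating: a(2)=-138, a(3)=-477, a(4)=-1845, a(5)=-6966, a(6)=-26433, a(7)=-100197, a(8)=-379890, a(9)=-1440261, a(10)=-5460453; answer -5460453
Step 2: Y1 = -5460453; w = 2; cross terms: (0*-14 - 25*-28)=700, (25*2 - -5*-14)=-20, (-5*-28 - 0*2)=140; twice the area = |820| = 820; area = 410; answer 410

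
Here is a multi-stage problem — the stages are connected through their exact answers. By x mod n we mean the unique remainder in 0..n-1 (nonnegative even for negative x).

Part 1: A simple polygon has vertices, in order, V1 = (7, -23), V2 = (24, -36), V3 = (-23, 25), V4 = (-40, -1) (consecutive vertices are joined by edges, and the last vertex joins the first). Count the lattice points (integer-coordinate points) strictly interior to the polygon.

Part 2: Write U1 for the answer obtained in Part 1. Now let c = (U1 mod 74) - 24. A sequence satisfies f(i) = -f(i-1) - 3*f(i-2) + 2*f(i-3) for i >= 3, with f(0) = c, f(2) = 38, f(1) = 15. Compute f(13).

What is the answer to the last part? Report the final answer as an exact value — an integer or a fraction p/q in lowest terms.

Part 1: cross terms: (7*-36 - 24*-23)=300, (24*25 - -23*-36)=-228, (-23*-1 - -40*25)=1023, (-40*-23 - 7*-1)=927; twice the area = |2022| = 2022; area = 1011; boundary points = 1 + 1 + 1 + 1 = 4; strictly interior points = area - boundary/2 + 1 = 1010; answer 1010
Part 2: U1 = 1010; c = 24; f(3) = -1*(38) - 3*(15) + 2*(24) = -35; iterating: f(3)=-35, f(4)=-49, f(5)=230, f(6)=-153, f(7)=-635, f(8)=1554, f(9)=45, f(10)=-5977, f(11)=8950, f(12)=9071, f(13)=-47875; answer -47875

-47875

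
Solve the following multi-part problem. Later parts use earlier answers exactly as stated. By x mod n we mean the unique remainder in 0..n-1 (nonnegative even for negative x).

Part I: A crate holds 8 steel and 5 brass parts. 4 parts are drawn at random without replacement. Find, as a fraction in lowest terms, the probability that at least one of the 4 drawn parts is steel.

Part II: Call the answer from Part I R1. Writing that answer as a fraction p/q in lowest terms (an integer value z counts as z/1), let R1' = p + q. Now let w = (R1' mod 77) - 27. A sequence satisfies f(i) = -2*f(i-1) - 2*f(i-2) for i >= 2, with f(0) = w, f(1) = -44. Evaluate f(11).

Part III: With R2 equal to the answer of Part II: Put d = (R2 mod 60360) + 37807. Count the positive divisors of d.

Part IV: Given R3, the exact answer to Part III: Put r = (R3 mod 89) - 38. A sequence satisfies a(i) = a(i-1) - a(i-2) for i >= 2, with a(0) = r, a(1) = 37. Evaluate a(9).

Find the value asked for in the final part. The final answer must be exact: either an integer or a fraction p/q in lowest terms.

30

Part I: total draws C(13,4) = 715; complement C(5,4) = 5; favorable 715 - 5 = 710; P = 142/143; answer 142/143
Part II: R1 = 142/143; threaded value p + q = 285; w = 27; f(2) = -2*(-44) - 2*(27) = 34; iterating: f(2)=34, f(3)=20, f(4)=-108, f(5)=176, f(6)=-136, f(7)=-80, f(8)=432, f(9)=-704, f(10)=544, f(11)=320; answer 320
Part III: R2 = 320; d = 38127; 38127 = 3 * 71 * 179; number of divisors = (1+1) * (1+1) * (1+1) = 8; answer 8
Part IV: R3 = 8; r = -30; a(2) = 1*(37) - 1*(-30) = 67; iterating: a(2)=67, a(3)=30, a(4)=-37, a(5)=-67, a(6)=-30, a(7)=37, a(8)=67, a(9)=30; answer 30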